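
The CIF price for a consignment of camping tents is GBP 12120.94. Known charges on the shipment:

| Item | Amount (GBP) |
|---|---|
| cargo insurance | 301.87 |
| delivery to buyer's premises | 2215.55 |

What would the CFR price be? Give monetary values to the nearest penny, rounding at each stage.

Not relevant to the conversion: delivery — on the buyer under both terms; not part of either seller's price.
From CIF to CFR, the seller no longer bears: insurance.
CFR price = 12120.94 − 301.87 = 11819.07

CFR price: GBP 11819.07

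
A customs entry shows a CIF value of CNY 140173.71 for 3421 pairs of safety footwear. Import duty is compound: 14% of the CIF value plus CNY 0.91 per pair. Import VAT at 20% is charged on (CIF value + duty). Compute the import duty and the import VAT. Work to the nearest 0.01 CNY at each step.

Import duty: CNY 22737.43; import VAT: CNY 32582.23

Ad valorem component: 140173.71 × 14% = 19624.32
Specific component: 3421 × 0.91 = 3113.11
Import duty = 19624.32 + 3113.11 = 22737.43
VAT base = CIF + duty = 140173.71 + 22737.43 = 162911.14
Import VAT = 162911.14 × 20% = 32582.23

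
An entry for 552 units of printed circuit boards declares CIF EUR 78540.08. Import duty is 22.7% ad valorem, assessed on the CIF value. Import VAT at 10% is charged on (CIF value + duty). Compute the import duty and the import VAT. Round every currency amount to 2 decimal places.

Import duty: EUR 17828.60; import VAT: EUR 9636.87

Import duty = 78540.08 × 22.7% = 17828.60
VAT base = CIF + duty = 78540.08 + 17828.60 = 96368.68
Import VAT = 96368.68 × 10% = 9636.87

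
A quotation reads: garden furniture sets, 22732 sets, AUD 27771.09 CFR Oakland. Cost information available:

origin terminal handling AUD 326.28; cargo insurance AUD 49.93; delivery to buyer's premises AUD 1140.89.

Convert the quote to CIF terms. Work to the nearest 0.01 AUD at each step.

Not relevant to the conversion: origin terminal — on the seller under both CFR and CIF; already in the CFR price and stays in the CIF price. delivery — on the buyer under both terms; not part of either seller's price.
From CFR to CIF, the seller additionally bears: insurance.
CIF price = 27771.09 + 49.93 = 27821.02

CIF price: AUD 27821.02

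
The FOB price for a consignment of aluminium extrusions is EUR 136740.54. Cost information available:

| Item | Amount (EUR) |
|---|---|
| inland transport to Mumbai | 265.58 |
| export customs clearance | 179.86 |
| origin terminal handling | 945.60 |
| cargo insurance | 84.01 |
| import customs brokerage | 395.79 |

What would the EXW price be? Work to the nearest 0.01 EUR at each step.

Not relevant to the conversion: insurance, brokerage — on the buyer under both terms; not part of either seller's price.
From FOB to EXW, the seller no longer bears: inland to port, export clearance, origin terminal.
EXW price = 136740.54 − 265.58 − 179.86 − 945.60 = 135349.50

EXW price: EUR 135349.50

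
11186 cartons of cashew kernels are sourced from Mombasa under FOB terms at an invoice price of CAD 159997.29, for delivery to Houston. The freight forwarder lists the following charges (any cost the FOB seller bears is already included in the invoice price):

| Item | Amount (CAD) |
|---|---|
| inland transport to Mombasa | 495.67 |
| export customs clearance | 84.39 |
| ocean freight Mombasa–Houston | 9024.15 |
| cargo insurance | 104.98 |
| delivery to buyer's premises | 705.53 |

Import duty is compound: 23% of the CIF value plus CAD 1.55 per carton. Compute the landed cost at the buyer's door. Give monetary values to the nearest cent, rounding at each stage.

FOB: the seller bears costs until goods are on board at the origin port; the buyer bears freight, insurance and all costs thereafter.
Already in the invoice (seller's account under FOB): inland to port, export clearance — exclude.
CIF value = FOB price + freight + insurance = 159997.29 + 9024.15 + 104.98 = 169126.42
Ad valorem component: 169126.42 × 23% = 38899.08
Specific component: 11186 × 1.55 = 17338.30
Import duty = 38899.08 + 17338.30 = 56237.38
Buyer bears: freight 9024.15 + insurance 104.98 + delivery 705.53 + duty 56237.38 = 66072.04
Landed cost = invoice 159997.29 + 66072.04 = 226069.33

Total landed cost: CAD 226069.33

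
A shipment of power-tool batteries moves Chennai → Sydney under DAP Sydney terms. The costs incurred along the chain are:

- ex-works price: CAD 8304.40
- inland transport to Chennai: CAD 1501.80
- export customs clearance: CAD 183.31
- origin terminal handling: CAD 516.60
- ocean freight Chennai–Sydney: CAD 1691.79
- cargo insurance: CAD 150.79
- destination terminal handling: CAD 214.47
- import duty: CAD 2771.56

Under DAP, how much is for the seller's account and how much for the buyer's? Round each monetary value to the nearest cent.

DAP: the seller bears all costs to the named destination except import duty and clearance.
Seller's account: goods 8304.40 + inland to port 1501.80 + export clearance 183.31 + origin terminal 516.60 + freight 1691.79 + insurance 150.79 + destination terminal 214.47 = 12563.16
Buyer's account: duty 2771.56 = 2771.56

Seller: CAD 12563.16; buyer: CAD 2771.56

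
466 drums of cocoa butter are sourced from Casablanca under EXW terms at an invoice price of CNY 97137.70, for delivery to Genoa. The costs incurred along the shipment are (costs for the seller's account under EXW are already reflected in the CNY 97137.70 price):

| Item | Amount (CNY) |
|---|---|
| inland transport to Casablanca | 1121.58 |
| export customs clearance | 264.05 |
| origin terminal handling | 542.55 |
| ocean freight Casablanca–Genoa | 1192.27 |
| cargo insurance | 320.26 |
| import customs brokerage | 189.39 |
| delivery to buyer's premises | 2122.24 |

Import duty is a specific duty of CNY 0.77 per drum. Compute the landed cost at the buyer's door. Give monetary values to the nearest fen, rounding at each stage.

Total landed cost: CNY 103248.86

EXW: the seller makes goods available at their premises; the buyer bears all onward costs.
CIF value = EXW price + inland to port + export clearance + origin terminal + freight + insurance = 97137.70 + 1121.58 + 264.05 + 542.55 + 1192.27 + 320.26 = 100578.41
Import duty = 466 × 0.77 = 358.82
Buyer bears: inland to port 1121.58 + export clearance 264.05 + origin terminal 542.55 + freight 1192.27 + insurance 320.26 + brokerage 189.39 + delivery 2122.24 + duty 358.82 = 6111.16
Landed cost = invoice 97137.70 + 6111.16 = 103248.86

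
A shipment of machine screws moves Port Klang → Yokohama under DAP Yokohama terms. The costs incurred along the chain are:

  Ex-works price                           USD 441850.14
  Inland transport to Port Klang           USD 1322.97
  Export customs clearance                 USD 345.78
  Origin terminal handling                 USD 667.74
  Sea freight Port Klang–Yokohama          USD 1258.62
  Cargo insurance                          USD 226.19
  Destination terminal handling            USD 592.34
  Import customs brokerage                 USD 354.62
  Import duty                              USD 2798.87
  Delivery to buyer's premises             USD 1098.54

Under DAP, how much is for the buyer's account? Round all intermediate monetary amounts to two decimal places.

Buyer's account: USD 3153.49

DAP: the seller bears all costs to the named destination except import duty and clearance.
Seller's account: goods 441850.14 + inland to port 1322.97 + export clearance 345.78 + origin terminal 667.74 + freight 1258.62 + insurance 226.19 + destination terminal 592.34 + delivery 1098.54 = 447362.32
Buyer's account: brokerage 354.62 + duty 2798.87 = 3153.49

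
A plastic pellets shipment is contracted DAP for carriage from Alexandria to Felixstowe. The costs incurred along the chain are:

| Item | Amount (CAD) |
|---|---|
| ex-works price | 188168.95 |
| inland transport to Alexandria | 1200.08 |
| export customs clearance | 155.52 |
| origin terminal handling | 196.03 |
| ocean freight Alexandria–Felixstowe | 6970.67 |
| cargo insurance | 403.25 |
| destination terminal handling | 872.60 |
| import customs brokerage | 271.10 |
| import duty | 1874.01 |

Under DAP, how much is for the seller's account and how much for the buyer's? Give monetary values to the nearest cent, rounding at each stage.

Seller: CAD 197967.10; buyer: CAD 2145.11

DAP: the seller bears all costs to the named destination except import duty and clearance.
Seller's account: goods 188168.95 + inland to port 1200.08 + export clearance 155.52 + origin terminal 196.03 + freight 6970.67 + insurance 403.25 + destination terminal 872.60 = 197967.10
Buyer's account: brokerage 271.10 + duty 1874.01 = 2145.11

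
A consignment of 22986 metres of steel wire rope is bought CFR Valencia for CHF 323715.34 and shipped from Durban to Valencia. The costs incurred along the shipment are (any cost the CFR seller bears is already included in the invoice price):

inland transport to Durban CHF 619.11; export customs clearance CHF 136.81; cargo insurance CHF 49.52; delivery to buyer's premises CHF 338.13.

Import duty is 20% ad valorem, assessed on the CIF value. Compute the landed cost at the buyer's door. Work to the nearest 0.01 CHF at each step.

Total landed cost: CHF 388855.96

CFR: the seller pays costs through ocean freight to the destination port, but not insurance.
Already in the invoice (seller's account under CFR): inland to port, export clearance — exclude.
CIF value = CFR price + insurance = 323715.34 + 49.52 = 323764.86
Import duty = 323764.86 × 20% = 64752.97
Buyer bears: insurance 49.52 + delivery 338.13 + duty 64752.97 = 65140.62
Landed cost = invoice 323715.34 + 65140.62 = 388855.96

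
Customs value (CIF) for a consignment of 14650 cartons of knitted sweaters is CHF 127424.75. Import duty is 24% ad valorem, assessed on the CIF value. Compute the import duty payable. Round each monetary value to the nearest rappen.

Import duty = 127424.75 × 24% = 30581.94

Import duty: CHF 30581.94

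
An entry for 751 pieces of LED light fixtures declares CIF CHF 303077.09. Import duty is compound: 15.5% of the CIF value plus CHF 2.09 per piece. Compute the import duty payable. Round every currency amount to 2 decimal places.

Ad valorem component: 303077.09 × 15.5% = 46976.95
Specific component: 751 × 2.09 = 1569.59
Import duty = 46976.95 + 1569.59 = 48546.54

Import duty: CHF 48546.54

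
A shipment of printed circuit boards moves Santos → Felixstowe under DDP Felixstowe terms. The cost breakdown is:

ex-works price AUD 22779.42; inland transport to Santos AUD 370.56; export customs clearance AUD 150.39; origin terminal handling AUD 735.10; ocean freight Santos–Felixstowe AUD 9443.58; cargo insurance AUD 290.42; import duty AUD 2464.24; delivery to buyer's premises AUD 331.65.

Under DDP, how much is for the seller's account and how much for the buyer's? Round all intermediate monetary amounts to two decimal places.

Seller: AUD 36565.36; buyer: AUD 0.00

DDP: the seller bears all costs including import duty.
Seller's account: goods 22779.42 + inland to port 370.56 + export clearance 150.39 + origin terminal 735.10 + freight 9443.58 + insurance 290.42 + duty 2464.24 + delivery 331.65 = 36565.36
Buyer's account: 0.00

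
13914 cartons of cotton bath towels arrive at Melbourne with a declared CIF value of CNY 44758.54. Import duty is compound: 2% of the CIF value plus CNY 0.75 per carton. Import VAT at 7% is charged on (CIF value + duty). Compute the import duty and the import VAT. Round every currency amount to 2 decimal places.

Import duty: CNY 11330.67; import VAT: CNY 3926.24

Ad valorem component: 44758.54 × 2% = 895.17
Specific component: 13914 × 0.75 = 10435.50
Import duty = 895.17 + 10435.50 = 11330.67
VAT base = CIF + duty = 44758.54 + 11330.67 = 56089.21
Import VAT = 56089.21 × 7% = 3926.24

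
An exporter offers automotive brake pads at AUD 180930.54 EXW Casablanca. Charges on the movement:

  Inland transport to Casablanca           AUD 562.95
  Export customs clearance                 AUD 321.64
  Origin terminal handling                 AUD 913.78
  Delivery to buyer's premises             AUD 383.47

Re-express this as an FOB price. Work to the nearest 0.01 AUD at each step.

FOB price: AUD 182728.91

Not relevant to the conversion: delivery — on the buyer under both terms; not part of either seller's price.
From EXW to FOB, the seller additionally bears: inland to port, export clearance, origin terminal.
FOB price = 180930.54 + 562.95 + 321.64 + 913.78 = 182728.91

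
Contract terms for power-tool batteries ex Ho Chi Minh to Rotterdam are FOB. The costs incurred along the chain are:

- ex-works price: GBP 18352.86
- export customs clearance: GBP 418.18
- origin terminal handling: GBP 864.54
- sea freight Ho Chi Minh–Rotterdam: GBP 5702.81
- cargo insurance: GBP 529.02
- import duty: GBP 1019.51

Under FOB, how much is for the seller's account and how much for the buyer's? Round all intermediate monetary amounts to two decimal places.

Seller: GBP 19635.58; buyer: GBP 7251.34

FOB: the seller bears costs until goods are on board at the origin port; the buyer bears freight, insurance and all costs thereafter.
Seller's account: goods 18352.86 + export clearance 418.18 + origin terminal 864.54 = 19635.58
Buyer's account: freight 5702.81 + insurance 529.02 + duty 1019.51 = 7251.34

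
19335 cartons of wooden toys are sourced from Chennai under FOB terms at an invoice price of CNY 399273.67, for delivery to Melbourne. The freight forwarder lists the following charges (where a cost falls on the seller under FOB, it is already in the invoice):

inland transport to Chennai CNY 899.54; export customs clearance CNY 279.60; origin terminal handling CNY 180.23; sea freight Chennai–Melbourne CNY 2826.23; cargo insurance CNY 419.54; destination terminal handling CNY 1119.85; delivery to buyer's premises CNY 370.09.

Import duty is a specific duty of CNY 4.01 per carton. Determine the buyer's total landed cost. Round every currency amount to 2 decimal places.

FOB: the seller bears costs until goods are on board at the origin port; the buyer bears freight, insurance and all costs thereafter.
Already in the invoice (seller's account under FOB): inland to port, export clearance, origin terminal — exclude.
CIF value = FOB price + freight + insurance = 399273.67 + 2826.23 + 419.54 = 402519.44
Import duty = 19335 × 4.01 = 77533.35
Buyer bears: freight 2826.23 + insurance 419.54 + destination terminal 1119.85 + delivery 370.09 + duty 77533.35 = 82269.06
Landed cost = invoice 399273.67 + 82269.06 = 481542.73

Total landed cost: CNY 481542.73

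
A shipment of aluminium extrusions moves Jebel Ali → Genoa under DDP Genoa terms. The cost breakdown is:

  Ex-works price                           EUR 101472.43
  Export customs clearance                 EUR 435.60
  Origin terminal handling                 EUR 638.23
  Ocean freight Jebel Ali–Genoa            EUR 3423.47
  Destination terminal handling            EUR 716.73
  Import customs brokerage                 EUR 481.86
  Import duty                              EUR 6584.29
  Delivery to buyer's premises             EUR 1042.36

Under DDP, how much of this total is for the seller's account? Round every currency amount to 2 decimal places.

DDP: the seller bears all costs including import duty.
Seller's account: goods 101472.43 + export clearance 435.60 + origin terminal 638.23 + freight 3423.47 + destination terminal 716.73 + brokerage 481.86 + duty 6584.29 + delivery 1042.36 = 114794.97
Buyer's account: 0.00

Seller's account: EUR 114794.97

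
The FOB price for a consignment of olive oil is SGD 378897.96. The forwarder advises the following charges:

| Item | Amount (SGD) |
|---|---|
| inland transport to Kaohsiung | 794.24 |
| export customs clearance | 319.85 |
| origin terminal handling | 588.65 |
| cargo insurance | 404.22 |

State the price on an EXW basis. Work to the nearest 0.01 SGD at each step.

Not relevant to the conversion: insurance — on the buyer under both terms; not part of either seller's price.
From FOB to EXW, the seller no longer bears: inland to port, export clearance, origin terminal.
EXW price = 378897.96 − 794.24 − 319.85 − 588.65 = 377195.22

EXW price: SGD 377195.22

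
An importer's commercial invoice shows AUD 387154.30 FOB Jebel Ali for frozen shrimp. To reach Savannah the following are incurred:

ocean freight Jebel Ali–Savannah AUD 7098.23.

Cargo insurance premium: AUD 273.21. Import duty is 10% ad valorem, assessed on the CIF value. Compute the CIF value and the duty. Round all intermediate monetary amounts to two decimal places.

CIF value: AUD 394525.74; import duty: AUD 39452.57

CIF = FOB price + freight + insurance
CIF = 387154.30 + 7098.23 + 273.21 = 394525.74
Import duty = 394525.74 × 10% = 39452.57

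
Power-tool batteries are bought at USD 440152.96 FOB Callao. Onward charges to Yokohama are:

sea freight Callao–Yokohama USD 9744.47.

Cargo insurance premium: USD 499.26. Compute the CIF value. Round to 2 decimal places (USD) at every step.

CIF = FOB price + freight + insurance
CIF = 440152.96 + 9744.47 + 499.26 = 450396.69

CIF value: USD 450396.69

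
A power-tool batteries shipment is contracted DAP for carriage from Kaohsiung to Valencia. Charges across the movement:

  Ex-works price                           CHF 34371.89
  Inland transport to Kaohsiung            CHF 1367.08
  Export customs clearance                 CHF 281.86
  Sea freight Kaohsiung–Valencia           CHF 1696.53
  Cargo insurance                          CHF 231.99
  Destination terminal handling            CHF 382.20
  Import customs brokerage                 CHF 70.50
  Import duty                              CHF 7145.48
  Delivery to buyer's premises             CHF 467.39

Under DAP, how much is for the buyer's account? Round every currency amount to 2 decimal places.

DAP: the seller bears all costs to the named destination except import duty and clearance.
Seller's account: goods 34371.89 + inland to port 1367.08 + export clearance 281.86 + freight 1696.53 + insurance 231.99 + destination terminal 382.20 + delivery 467.39 = 38798.94
Buyer's account: brokerage 70.50 + duty 7145.48 = 7215.98

Buyer's account: CHF 7215.98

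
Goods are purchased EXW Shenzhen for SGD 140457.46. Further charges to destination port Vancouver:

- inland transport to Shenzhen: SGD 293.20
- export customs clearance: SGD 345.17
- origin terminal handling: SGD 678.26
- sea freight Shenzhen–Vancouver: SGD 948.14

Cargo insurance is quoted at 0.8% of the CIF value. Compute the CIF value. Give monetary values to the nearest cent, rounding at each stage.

Let C be the CIF value. C = EXW price + pre-shipment costs + freight + 0.8% × C
C − 0.8% × C = 140457.46 + 293.20 + 345.17 + 678.26 + 948.14
0.992 × C = 142722.23
C = 142722.23 / 0.992 = 143873.22
Insurance premium = 0.8% × 143873.22 = 1150.99

CIF value: SGD 143873.22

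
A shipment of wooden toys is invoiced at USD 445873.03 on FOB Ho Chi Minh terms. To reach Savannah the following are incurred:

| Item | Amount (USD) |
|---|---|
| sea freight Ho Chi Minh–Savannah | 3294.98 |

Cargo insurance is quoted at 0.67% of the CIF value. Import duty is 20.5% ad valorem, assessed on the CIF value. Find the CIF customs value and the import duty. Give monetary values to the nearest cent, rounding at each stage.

CIF value: USD 452197.73; import duty: USD 92700.53

Let C be the CIF value. C = FOB price + freight + 0.67% × C
C − 0.67% × C = 445873.03 + 3294.98
0.9933 × C = 449168.01
C = 449168.01 / 0.9933 = 452197.73
Insurance premium = 0.67% × 452197.73 = 3029.72
Import duty = 452197.73 × 20.5% = 92700.53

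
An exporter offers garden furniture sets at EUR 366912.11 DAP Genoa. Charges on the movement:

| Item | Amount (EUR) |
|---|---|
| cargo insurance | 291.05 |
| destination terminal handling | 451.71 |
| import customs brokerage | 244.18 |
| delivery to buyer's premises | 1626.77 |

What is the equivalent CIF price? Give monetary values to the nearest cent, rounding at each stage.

CIF price: EUR 364833.63

Not relevant to the conversion: insurance — on the seller under both DAP and CIF; already in the DAP price and stays in the CIF price. brokerage — on the buyer under both terms; not part of either seller's price.
From DAP to CIF, the seller no longer bears: destination terminal, delivery.
CIF price = 366912.11 − 451.71 − 1626.77 = 364833.63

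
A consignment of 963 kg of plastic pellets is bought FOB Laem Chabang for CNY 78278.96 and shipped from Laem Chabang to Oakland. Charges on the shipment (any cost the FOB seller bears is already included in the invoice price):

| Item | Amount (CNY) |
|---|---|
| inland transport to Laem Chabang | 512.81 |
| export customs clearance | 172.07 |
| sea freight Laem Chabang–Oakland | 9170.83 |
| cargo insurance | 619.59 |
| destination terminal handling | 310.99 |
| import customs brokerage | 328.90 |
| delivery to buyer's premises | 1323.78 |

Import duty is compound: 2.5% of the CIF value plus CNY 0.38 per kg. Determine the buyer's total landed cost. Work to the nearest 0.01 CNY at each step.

Total landed cost: CNY 92600.72

FOB: the seller bears costs until goods are on board at the origin port; the buyer bears freight, insurance and all costs thereafter.
Already in the invoice (seller's account under FOB): inland to port, export clearance — exclude.
CIF value = FOB price + freight + insurance = 78278.96 + 9170.83 + 619.59 = 88069.38
Ad valorem component: 88069.38 × 2.5% = 2201.73
Specific component: 963 × 0.38 = 365.94
Import duty = 2201.73 + 365.94 = 2567.67
Buyer bears: freight 9170.83 + insurance 619.59 + destination terminal 310.99 + brokerage 328.90 + delivery 1323.78 + duty 2567.67 = 14321.76
Landed cost = invoice 78278.96 + 14321.76 = 92600.72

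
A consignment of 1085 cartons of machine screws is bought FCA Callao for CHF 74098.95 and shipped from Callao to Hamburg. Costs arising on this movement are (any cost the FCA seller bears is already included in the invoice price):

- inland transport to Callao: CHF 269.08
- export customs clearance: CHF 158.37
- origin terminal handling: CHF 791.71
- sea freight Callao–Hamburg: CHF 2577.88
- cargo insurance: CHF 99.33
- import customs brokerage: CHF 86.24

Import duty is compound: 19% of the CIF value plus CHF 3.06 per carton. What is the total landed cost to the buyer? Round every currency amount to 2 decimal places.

Total landed cost: CHF 95712.11

FCA: the seller delivers export-cleared goods to the carrier; the buyer bears costs from that point.
Already in the invoice (seller's account under FCA): inland to port, export clearance — exclude.
CIF value = FCA price + origin terminal + freight + insurance = 74098.95 + 791.71 + 2577.88 + 99.33 = 77567.87
Ad valorem component: 77567.87 × 19% = 14737.90
Specific component: 1085 × 3.06 = 3320.10
Import duty = 14737.90 + 3320.10 = 18058.00
Buyer bears: origin terminal 791.71 + freight 2577.88 + insurance 99.33 + brokerage 86.24 + duty 18058.00 = 21613.16
Landed cost = invoice 74098.95 + 21613.16 = 95712.11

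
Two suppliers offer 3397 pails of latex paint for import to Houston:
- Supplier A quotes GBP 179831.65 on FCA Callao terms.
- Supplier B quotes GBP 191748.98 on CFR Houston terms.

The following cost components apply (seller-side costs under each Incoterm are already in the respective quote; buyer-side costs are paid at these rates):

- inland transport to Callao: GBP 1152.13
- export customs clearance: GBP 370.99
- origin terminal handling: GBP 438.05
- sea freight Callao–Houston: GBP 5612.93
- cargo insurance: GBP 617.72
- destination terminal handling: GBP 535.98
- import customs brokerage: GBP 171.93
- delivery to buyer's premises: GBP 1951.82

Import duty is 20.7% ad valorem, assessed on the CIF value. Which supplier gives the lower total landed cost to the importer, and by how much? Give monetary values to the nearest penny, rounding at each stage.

Supplier A (FCA):
CIF value = FCA price + origin terminal + freight + insurance = 179831.65 + 438.05 + 5612.93 + 617.72 = 186500.35
Import duty = 186500.35 × 20.7% = 38605.57
Buyer bears (A): 438.05 + 5612.93 + 617.72 + 535.98 + 171.93 + 1951.82 = 9328.43
Landed cost (A) = invoice 179831.65 + 9328.43 + duty 38605.57 = 227765.65
Supplier B (CFR):
CIF value = CFR price + insurance = 191748.98 + 617.72 = 192366.70
Import duty = 192366.70 × 20.7% = 39819.91
Buyer bears (B): 617.72 + 535.98 + 171.93 + 1951.82 = 3277.45
Landed cost (B) = invoice 191748.98 + 3277.45 + duty 39819.91 = 234846.34
Difference = |227765.65 − 234846.34| = 7080.69

Supplier A is cheaper by GBP 7080.69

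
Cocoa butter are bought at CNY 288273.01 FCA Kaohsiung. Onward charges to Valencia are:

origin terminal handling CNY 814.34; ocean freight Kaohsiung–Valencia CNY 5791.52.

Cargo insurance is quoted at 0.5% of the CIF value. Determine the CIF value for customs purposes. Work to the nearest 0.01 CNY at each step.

Let C be the CIF value. C = FCA price + pre-shipment costs + freight + 0.5% × C
C − 0.5% × C = 288273.01 + 814.34 + 5791.52
0.995 × C = 294878.87
C = 294878.87 / 0.995 = 296360.67
Insurance premium = 0.5% × 296360.67 = 1481.80

CIF value: CNY 296360.67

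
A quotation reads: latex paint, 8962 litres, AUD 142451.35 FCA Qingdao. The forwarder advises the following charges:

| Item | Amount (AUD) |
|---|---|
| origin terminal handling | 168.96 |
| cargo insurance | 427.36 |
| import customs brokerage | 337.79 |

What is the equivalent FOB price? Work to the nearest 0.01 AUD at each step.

Not relevant to the conversion: insurance, brokerage — on the buyer under both terms; not part of either seller's price.
From FCA to FOB, the seller additionally bears: origin terminal.
FOB price = 142451.35 + 168.96 = 142620.31

FOB price: AUD 142620.31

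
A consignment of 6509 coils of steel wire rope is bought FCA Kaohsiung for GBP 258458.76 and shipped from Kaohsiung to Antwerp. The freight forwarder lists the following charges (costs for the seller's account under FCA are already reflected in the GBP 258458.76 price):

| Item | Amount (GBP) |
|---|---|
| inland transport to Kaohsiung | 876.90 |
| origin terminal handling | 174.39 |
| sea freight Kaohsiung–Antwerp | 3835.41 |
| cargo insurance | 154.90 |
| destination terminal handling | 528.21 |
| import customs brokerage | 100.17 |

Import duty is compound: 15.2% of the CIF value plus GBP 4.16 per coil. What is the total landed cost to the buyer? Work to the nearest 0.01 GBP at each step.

FCA: the seller delivers export-cleared goods to the carrier; the buyer bears costs from that point.
Already in the invoice (seller's account under FCA): inland to port — exclude.
CIF value = FCA price + origin terminal + freight + insurance = 258458.76 + 174.39 + 3835.41 + 154.90 = 262623.46
Ad valorem component: 262623.46 × 15.2% = 39918.77
Specific component: 6509 × 4.16 = 27077.44
Import duty = 39918.77 + 27077.44 = 66996.21
Buyer bears: origin terminal 174.39 + freight 3835.41 + insurance 154.90 + destination terminal 528.21 + brokerage 100.17 + duty 66996.21 = 71789.29
Landed cost = invoice 258458.76 + 71789.29 = 330248.05

Total landed cost: GBP 330248.05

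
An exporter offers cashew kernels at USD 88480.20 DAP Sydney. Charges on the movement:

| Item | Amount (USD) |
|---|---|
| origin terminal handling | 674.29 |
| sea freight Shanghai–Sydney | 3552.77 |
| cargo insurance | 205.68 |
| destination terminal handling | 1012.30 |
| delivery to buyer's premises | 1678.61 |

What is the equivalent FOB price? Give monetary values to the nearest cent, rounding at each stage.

Not relevant to the conversion: origin terminal — on the seller under both DAP and FOB; already in the DAP price and stays in the FOB price.
From DAP to FOB, the seller no longer bears: freight, insurance, destination terminal, delivery.
FOB price = 88480.20 − 3552.77 − 205.68 − 1012.30 − 1678.61 = 82030.84

FOB price: USD 82030.84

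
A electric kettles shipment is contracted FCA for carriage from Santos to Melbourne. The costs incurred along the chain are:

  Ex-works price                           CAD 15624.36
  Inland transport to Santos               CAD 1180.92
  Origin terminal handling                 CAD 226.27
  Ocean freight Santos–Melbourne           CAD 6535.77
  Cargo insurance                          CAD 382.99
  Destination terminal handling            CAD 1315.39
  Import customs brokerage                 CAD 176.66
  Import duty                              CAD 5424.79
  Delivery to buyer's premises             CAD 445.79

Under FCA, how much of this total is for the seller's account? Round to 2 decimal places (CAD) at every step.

Seller's account: CAD 16805.28

FCA: the seller delivers export-cleared goods to the carrier; the buyer bears costs from that point.
Seller's account: goods 15624.36 + inland to port 1180.92 = 16805.28
Buyer's account: origin terminal 226.27 + freight 6535.77 + insurance 382.99 + destination terminal 1315.39 + brokerage 176.66 + duty 5424.79 + delivery 445.79 = 14507.66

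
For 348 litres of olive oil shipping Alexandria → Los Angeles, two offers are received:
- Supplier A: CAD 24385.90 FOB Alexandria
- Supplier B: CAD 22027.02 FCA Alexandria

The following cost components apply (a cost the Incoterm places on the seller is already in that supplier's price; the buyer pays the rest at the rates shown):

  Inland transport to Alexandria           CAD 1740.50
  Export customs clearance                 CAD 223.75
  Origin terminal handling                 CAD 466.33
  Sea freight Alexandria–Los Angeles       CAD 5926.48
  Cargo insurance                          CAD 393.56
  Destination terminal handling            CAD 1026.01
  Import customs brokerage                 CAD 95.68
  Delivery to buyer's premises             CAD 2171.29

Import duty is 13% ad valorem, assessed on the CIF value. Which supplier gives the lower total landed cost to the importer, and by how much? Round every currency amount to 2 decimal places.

Supplier A (FOB):
CIF value = FOB price + freight + insurance = 24385.90 + 5926.48 + 393.56 = 30705.94
Import duty = 30705.94 × 13% = 3991.77
Buyer bears (A): 5926.48 + 393.56 + 1026.01 + 95.68 + 2171.29 = 9613.02
Landed cost (A) = invoice 24385.90 + 9613.02 + duty 3991.77 = 37990.69
Supplier B (FCA):
CIF value = FCA price + origin terminal + freight + insurance = 22027.02 + 466.33 + 5926.48 + 393.56 = 28813.39
Import duty = 28813.39 × 13% = 3745.74
Buyer bears (B): 466.33 + 5926.48 + 393.56 + 1026.01 + 95.68 + 2171.29 = 10079.35
Landed cost (B) = invoice 22027.02 + 10079.35 + duty 3745.74 = 35852.11
Difference = |37990.69 − 35852.11| = 2138.58

Supplier B is cheaper by CAD 2138.58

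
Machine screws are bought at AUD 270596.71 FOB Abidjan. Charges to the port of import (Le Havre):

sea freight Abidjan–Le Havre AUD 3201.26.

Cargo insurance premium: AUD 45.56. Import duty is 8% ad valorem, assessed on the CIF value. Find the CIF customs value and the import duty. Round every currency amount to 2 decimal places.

CIF = FOB price + freight + insurance
CIF = 270596.71 + 3201.26 + 45.56 = 273843.53
Import duty = 273843.53 × 8% = 21907.48

CIF value: AUD 273843.53; import duty: AUD 21907.48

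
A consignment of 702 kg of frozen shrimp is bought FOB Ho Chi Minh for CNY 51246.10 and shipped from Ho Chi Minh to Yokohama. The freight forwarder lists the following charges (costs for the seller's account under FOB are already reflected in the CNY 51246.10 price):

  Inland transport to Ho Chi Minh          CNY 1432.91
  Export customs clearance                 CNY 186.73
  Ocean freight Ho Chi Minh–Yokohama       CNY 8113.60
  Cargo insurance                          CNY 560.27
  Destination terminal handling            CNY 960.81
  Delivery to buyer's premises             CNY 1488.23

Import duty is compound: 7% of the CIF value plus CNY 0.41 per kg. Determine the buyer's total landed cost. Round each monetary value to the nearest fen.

Total landed cost: CNY 66851.23

FOB: the seller bears costs until goods are on board at the origin port; the buyer bears freight, insurance and all costs thereafter.
Already in the invoice (seller's account under FOB): inland to port, export clearance — exclude.
CIF value = FOB price + freight + insurance = 51246.10 + 8113.60 + 560.27 = 59919.97
Ad valorem component: 59919.97 × 7% = 4194.40
Specific component: 702 × 0.41 = 287.82
Import duty = 4194.40 + 287.82 = 4482.22
Buyer bears: freight 8113.60 + insurance 560.27 + destination terminal 960.81 + delivery 1488.23 + duty 4482.22 = 15605.13
Landed cost = invoice 51246.10 + 15605.13 = 66851.23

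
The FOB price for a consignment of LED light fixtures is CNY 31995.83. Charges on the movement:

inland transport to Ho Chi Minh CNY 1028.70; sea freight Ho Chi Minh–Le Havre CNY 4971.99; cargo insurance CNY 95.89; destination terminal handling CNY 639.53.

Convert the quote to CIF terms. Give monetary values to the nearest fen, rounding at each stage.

Not relevant to the conversion: inland to port — on the seller under both FOB and CIF; already in the FOB price and stays in the CIF price. destination terminal — on the buyer under both terms; not part of either seller's price.
From FOB to CIF, the seller additionally bears: freight, insurance.
CIF price = 31995.83 + 4971.99 + 95.89 = 37063.71

CIF price: CNY 37063.71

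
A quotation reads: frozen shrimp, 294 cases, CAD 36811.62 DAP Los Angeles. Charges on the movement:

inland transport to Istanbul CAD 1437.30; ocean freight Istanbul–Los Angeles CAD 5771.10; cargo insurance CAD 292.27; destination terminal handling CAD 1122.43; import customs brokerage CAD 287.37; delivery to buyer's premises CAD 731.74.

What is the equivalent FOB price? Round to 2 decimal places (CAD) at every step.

FOB price: CAD 28894.08

Not relevant to the conversion: inland to port — on the seller under both DAP and FOB; already in the DAP price and stays in the FOB price. brokerage — on the buyer under both terms; not part of either seller's price.
From DAP to FOB, the seller no longer bears: freight, insurance, destination terminal, delivery.
FOB price = 36811.62 − 5771.10 − 292.27 − 1122.43 − 731.74 = 28894.08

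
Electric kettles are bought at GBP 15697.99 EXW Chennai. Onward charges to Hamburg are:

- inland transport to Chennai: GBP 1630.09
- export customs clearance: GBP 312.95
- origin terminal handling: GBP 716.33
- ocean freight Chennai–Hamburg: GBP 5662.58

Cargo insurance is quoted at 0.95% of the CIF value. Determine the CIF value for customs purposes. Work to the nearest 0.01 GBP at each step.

Let C be the CIF value. C = EXW price + pre-shipment costs + freight + 0.95% × C
C − 0.95% × C = 15697.99 + 1630.09 + 312.95 + 716.33 + 5662.58
0.9905 × C = 24019.94
C = 24019.94 / 0.9905 = 24250.32
Insurance premium = 0.95% × 24250.32 = 230.38

CIF value: GBP 24250.32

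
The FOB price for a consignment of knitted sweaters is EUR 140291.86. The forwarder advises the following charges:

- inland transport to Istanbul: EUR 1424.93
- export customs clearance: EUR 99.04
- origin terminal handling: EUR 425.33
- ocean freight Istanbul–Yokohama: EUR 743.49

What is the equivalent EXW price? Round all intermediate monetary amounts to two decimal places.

Not relevant to the conversion: freight — on the buyer under both terms; not part of either seller's price.
From FOB to EXW, the seller no longer bears: inland to port, export clearance, origin terminal.
EXW price = 140291.86 − 1424.93 − 99.04 − 425.33 = 138342.56

EXW price: EUR 138342.56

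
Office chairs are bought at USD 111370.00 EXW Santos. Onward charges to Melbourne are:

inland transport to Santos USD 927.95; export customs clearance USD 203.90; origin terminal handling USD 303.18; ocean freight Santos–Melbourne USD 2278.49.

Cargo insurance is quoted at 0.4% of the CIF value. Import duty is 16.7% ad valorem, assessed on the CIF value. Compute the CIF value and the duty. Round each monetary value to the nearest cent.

CIF value: USD 115545.70; import duty: USD 19296.13

Let C be the CIF value. C = EXW price + pre-shipment costs + freight + 0.4% × C
C − 0.4% × C = 111370.00 + 927.95 + 203.90 + 303.18 + 2278.49
0.996 × C = 115083.52
C = 115083.52 / 0.996 = 115545.70
Insurance premium = 0.4% × 115545.70 = 462.18
Import duty = 115545.70 × 16.7% = 19296.13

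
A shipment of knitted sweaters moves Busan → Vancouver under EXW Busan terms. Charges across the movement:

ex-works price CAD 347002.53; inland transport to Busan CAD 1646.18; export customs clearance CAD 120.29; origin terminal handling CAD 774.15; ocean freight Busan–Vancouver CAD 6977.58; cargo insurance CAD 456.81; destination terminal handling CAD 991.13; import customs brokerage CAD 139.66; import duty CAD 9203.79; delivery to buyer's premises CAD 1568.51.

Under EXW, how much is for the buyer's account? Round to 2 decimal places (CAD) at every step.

EXW: the seller makes goods available at their premises; the buyer bears all onward costs.
Seller's account: goods 347002.53 = 347002.53
Buyer's account: inland to port 1646.18 + export clearance 120.29 + origin terminal 774.15 + freight 6977.58 + insurance 456.81 + destination terminal 991.13 + brokerage 139.66 + duty 9203.79 + delivery 1568.51 = 21878.10

Buyer's account: CAD 21878.10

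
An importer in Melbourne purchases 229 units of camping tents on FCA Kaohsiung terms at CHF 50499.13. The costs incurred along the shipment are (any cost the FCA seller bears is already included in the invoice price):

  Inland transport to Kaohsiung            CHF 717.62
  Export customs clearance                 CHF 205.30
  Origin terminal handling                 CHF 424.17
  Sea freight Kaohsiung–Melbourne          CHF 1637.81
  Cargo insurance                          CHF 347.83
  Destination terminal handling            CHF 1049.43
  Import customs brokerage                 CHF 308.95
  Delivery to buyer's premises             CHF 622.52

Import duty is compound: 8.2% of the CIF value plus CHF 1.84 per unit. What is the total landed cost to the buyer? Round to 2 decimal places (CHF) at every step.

FCA: the seller delivers export-cleared goods to the carrier; the buyer bears costs from that point.
Already in the invoice (seller's account under FCA): inland to port, export clearance — exclude.
CIF value = FCA price + origin terminal + freight + insurance = 50499.13 + 424.17 + 1637.81 + 347.83 = 52908.94
Ad valorem component: 52908.94 × 8.2% = 4338.53
Specific component: 229 × 1.84 = 421.36
Import duty = 4338.53 + 421.36 = 4759.89
Buyer bears: origin terminal 424.17 + freight 1637.81 + insurance 347.83 + destination terminal 1049.43 + brokerage 308.95 + delivery 622.52 + duty 4759.89 = 9150.60
Landed cost = invoice 50499.13 + 9150.60 = 59649.73

Total landed cost: CHF 59649.73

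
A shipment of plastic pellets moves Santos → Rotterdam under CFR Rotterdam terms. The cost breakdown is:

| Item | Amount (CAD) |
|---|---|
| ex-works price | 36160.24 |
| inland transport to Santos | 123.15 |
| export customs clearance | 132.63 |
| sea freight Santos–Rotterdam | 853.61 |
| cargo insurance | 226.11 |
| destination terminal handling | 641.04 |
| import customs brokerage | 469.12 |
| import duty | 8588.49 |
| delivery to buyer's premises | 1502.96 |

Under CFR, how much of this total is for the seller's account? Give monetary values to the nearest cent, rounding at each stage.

CFR: the seller pays costs through ocean freight to the destination port, but not insurance.
Seller's account: goods 36160.24 + inland to port 123.15 + export clearance 132.63 + freight 853.61 = 37269.63
Buyer's account: insurance 226.11 + destination terminal 641.04 + brokerage 469.12 + duty 8588.49 + delivery 1502.96 = 11427.72

Seller's account: CAD 37269.63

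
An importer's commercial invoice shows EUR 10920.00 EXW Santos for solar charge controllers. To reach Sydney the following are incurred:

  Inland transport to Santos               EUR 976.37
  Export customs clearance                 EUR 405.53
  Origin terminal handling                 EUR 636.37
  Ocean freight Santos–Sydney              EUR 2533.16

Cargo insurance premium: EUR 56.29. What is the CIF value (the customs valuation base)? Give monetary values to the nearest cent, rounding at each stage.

CIF = EXW price + pre-shipment costs + freight + insurance
CIF = 10920.00 + 976.37 + 405.53 + 636.37 + 2533.16 + 56.29 = 15527.72

CIF value: EUR 15527.72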